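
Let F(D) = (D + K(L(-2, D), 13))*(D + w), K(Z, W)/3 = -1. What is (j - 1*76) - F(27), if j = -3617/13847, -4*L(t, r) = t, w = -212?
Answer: 60424691/13847 ≈ 4363.7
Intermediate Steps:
L(t, r) = -t/4
j = -3617/13847 (j = -3617*1/13847 = -3617/13847 ≈ -0.26121)
K(Z, W) = -3 (K(Z, W) = 3*(-1) = -3)
F(D) = (-212 + D)*(-3 + D) (F(D) = (D - 3)*(D - 212) = (-3 + D)*(-212 + D) = (-212 + D)*(-3 + D))
(j - 1*76) - F(27) = (-3617/13847 - 1*76) - (636 + 27**2 - 215*27) = (-3617/13847 - 76) - (636 + 729 - 5805) = -1055989/13847 - 1*(-4440) = -1055989/13847 + 4440 = 60424691/13847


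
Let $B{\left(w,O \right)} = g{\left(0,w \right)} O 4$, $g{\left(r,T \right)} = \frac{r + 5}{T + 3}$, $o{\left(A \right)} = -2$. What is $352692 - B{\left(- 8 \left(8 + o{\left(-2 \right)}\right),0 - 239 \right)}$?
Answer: $\frac{3173272}{9} \approx 3.5259 \cdot 10^{5}$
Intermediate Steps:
$g{\left(r,T \right)} = \frac{5 + r}{3 + T}$
$B{\left(w,O \right)} = \frac{20 O}{3 + w}$ ($B{\left(w,O \right)} = \frac{5 + 0}{3 + w} O 4 = \frac{1}{3 + w} 5 O 4 = \frac{5}{3 + w} O 4 = \frac{5 O}{3 + w} 4 = \frac{20 O}{3 + w}$)
$352692 - B{\left(- 8 \left(8 + o{\left(-2 \right)}\right),0 - 239 \right)} = 352692 - \frac{20 \left(0 - 239\right)}{3 - 8 \left(8 - 2\right)} = 352692 - \frac{20 \left(0 - 239\right)}{3 - 48} = 352692 - 20 \left(-239\right) \frac{1}{3 - 48} = 352692 - 20 \left(-239\right) \frac{1}{-45} = 352692 - 20 \left(-239\right) \left(- \frac{1}{45}\right) = 352692 - \frac{956}{9} = \frac{3173272}{9}$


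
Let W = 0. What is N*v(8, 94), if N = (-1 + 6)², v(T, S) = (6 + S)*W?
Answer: 0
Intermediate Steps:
v(T, S) = 0 (v(T, S) = (6 + S)*0 = 0)
N = 25 (N = 5² = 25)
N*v(8, 94) = 25*0 = 0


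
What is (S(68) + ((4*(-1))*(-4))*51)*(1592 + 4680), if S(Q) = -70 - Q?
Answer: 4252416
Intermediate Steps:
(S(68) + ((4*(-1))*(-4))*51)*(1592 + 4680) = ((-70 - 1*68) + ((4*(-1))*(-4))*51)*(1592 + 4680) = ((-70 - 68) - 4*(-4)*51)*6272 = (-138 + 16*51)*6272 = (-138 + 816)*6272 = 678*6272 = 4252416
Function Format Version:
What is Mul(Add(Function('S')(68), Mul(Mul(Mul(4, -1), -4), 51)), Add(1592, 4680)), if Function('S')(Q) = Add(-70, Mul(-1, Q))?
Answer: 4252416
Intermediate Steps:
Mul(Add(Function('S')(68), Mul(Mul(Mul(4, -1), -4), 51)), Add(1592, 4680)) = Mul(Add(Add(-70, Mul(-1, 68)), Mul(Mul(Mul(4, -1), -4), 51)), Add(1592, 4680)) = Mul(Add(Add(-70, -68), Mul(Mul(-4, -4), 51)), 6272) = Mul(Add(-138, Mul(16, 51)), 6272) = Mul(Add(-138, 816), 6272) = Mul(678, 6272) = 4252416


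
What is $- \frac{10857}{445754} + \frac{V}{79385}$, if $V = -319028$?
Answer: $- \frac{143069890057}{35386181290} \approx -4.0431$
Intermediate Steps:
$- \frac{10857}{445754} + \frac{V}{79385} = - \frac{10857}{445754} - \frac{319028}{79385} = - \frac{143069890057}{35386181290}$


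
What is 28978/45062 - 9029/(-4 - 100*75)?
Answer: 312157855/169072624 ≈ 1.8463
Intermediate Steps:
28978/45062 - 9029/(-4 - 100*75) = 28978*(1/45062) - 9029/(-4 - 7500) = 14489/22531 - 9029/(-7504) = 14489/22531 - 9029*(-1/7504) = 14489/22531 + 9029/7504 = 312157855/169072624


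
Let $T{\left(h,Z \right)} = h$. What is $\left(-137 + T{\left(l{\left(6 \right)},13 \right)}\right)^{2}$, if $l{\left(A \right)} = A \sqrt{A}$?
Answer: $18985 - 1644 \sqrt{6} \approx 14958.0$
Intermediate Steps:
$l{\left(A \right)} = A^{\frac{3}{2}}$
$\left(-137 + T{\left(l{\left(6 \right)},13 \right)}\right)^{2} = \left(-137 + 6^{\frac{3}{2}}\right)^{2} = \left(-137 + 6 \sqrt{6}\right)^{2}$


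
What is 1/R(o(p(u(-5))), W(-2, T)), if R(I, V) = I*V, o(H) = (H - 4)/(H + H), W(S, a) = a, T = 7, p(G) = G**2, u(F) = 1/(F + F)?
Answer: -2/2793 ≈ -0.00071608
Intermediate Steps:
u(F) = 1/(2*F)
o(H) = (-4 + H)/(2*H) (o(H) = (-4 + H)/((2*H)) = (-4 + H)*(1/(2*H)) = (-4 + H)/(2*H))
1/R(o(p(u(-5))), W(-2, T)) = 1/(((-4 + ((1/2)/(-5))**2)/(2*(((1/2)/(-5))**2)))*7) = 1/(((-4 + ((1/2)*(-1/5))**2)/(2*(((1/2)*(-1/5))**2)))*7) = 1/(((-4 + (-1/10)**2)/(2*((-1/10)**2)))*7) = 1/(((-4 + 1/100)/(2*(1/100)))*7) = 1/(((1/2)*100*(-399/100))*7) = 1/(-399/2*7) = 1/(-2793/2) = -2/2793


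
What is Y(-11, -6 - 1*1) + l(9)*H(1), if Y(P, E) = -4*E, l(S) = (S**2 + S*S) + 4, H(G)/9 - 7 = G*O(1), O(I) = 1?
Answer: 11980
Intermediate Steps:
H(G) = 63 + 9*G (H(G) = 63 + 9*(G*1) = 63 + 9*G)
l(S) = 4 + 2*S**2 (l(S) = (S**2 + S**2) + 4 = 2*S**2 + 4 = 4 + 2*S**2)
Y(-11, -6 - 1*1) + l(9)*H(1) = -4*(-6 - 1*1) + (4 + 2*9**2)*(63 + 9*1) = -4*(-6 - 1) + (4 + 2*81)*(63 + 9) = -4*(-7) + (4 + 162)*72 = 28 + 166*72 = 28 + 11952 = 11980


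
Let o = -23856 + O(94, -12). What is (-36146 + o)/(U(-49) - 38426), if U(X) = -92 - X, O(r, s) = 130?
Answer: 59872/38469 ≈ 1.5564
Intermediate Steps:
o = -23726 (o = -23856 + 130 = -23726)
(-36146 + o)/(U(-49) - 38426) = (-36146 - 23726)/((-92 - 1*(-49)) - 38426) = -59872/((-92 + 49) - 38426) = -59872/(-43 - 38426) = -59872/(-38469) = -59872*(-1/38469) = 59872/38469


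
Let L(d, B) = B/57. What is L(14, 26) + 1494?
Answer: 85184/57 ≈ 1494.5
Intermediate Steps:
L(d, B) = B/57 (L(d, B) = B*(1/57) = B/57)
L(14, 26) + 1494 = (1/57)*26 + 1494 = 26/57 + 1494 = 85184/57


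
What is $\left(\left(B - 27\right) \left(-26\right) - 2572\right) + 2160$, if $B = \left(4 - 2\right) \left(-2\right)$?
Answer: $394$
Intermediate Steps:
$B = -4$ ($B = 2 \left(-2\right) = -4$)
$\left(\left(B - 27\right) \left(-26\right) - 2572\right) + 2160 = \left(\left(-4 - 27\right) \left(-26\right) - 2572\right) + 2160 = \left(\left(-31\right) \left(-26\right) - 2572\right) + 2160 = \left(806 - 2572\right) + 2160 = -1766 + 2160 = 394$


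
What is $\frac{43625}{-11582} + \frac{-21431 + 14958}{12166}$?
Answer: $- \frac{151428009}{35226653} \approx -4.2987$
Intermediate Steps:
$\frac{43625}{-11582} + \frac{-21431 + 14958}{12166} = 43625 \left(- \frac{1}{11582}\right) - \frac{6473}{12166} = - \frac{43625}{11582} - \frac{6473}{12166} = - \frac{151428009}{35226653}$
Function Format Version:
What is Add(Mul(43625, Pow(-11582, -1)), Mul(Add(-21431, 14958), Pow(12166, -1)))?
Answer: Rational(-151428009, 35226653) ≈ -4.2987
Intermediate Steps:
Add(Mul(43625, Pow(-11582, -1)), Mul(Add(-21431, 14958), Pow(12166, -1))) = Add(Mul(43625, Rational(-1, 11582)), Mul(-6473, Rational(1, 12166))) = Add(Rational(-43625, 11582), Rational(-6473, 12166)) = Rational(-151428009, 35226653)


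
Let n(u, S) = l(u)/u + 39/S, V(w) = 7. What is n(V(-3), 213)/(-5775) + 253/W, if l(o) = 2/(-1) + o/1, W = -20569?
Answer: -735328049/59036629575 ≈ -0.012455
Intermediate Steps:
l(o) = -2 + o (l(o) = 2*(-1) + o*1 = -2 + o)
n(u, S) = 39/S + (-2 + u)/u (n(u, S) = (-2 + u)/u + 39/S = 39/S + (-2 + u)/u)
n(V(-3), 213)/(-5775) + 253/W = (1 - 2/7 + 39/213)/(-5775) + 253/(-20569) = (1 - 2*1/7 + 39*(1/213))*(-1/5775) + 253*(-1/20569) = (1 - 2/7 + 13/71)*(-1/5775) - 253/20569 = (446/497)*(-1/5775) - 253/20569 = -446/2870175 - 253/20569 = -735328049/59036629575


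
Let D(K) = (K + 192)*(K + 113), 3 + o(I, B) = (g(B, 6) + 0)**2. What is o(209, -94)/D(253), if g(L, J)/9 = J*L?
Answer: 8588591/54290 ≈ 158.20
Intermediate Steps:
g(L, J) = 9*J*L (g(L, J) = 9*(J*L) = 9*J*L)
o(I, B) = -3 + 2916*B**2 (o(I, B) = -3 + (9*6*B + 0)**2 = -3 + (54*B + 0)**2 = -3 + (54*B)**2 = -3 + 2916*B**2)
D(K) = (113 + K)*(192 + K) (D(K) = (192 + K)*(113 + K) = (113 + K)*(192 + K))
o(209, -94)/D(253) = (-3 + 2916*(-94)**2)/(21696 + 253**2 + 305*253) = (-3 + 2916*8836)/(21696 + 64009 + 77165) = (-3 + 25765776)/162870 = 25765773*(1/162870) = 8588591/54290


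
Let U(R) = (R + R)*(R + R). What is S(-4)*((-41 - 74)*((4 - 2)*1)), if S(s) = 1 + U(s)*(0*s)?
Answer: -230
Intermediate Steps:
U(R) = 4*R² (U(R) = (2*R)*(2*R) = 4*R²)
S(s) = 1 (S(s) = 1 + (4*s²)*(0*s) = 1 + (4*s²)*0 = 1 + 0 = 1)
S(-4)*((-41 - 74)*((4 - 2)*1)) = 1*((-41 - 74)*((4 - 2)*1)) = 1*(-230) = -230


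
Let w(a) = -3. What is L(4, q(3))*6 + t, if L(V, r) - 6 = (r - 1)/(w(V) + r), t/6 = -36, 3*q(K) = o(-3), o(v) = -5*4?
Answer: -5082/29 ≈ -175.24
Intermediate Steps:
o(v) = -20
q(K) = -20/3 (q(K) = (⅓)*(-20) = -20/3)
t = -216 (t = 6*(-36) = -216)
L(V, r) = 6 + (-1 + r)/(-3 + r) (L(V, r) = 6 + (r - 1)/(-3 + r) = 6 + (-1 + r)/(-3 + r))
L(4, q(3))*6 + t = ((-19 + 7*(-20/3))/(-3 - 20/3))*6 - 216 = ((-19 - 140/3)/(-29/3))*6 - 216 = -3/29*(-197/3)*6 - 216 = (197/29)*6 - 216 = 1182/29 - 216 = -5082/29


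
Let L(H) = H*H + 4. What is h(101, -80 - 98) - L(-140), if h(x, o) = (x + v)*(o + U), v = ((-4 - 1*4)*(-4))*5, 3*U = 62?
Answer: -60668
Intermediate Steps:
U = 62/3 (U = (1/3)*62 = 62/3 ≈ 20.667)
v = 160 (v = ((-4 - 4)*(-4))*5 = -8*(-4)*5 = 32*5 = 160)
L(H) = 4 + H**2 (L(H) = H**2 + 4 = 4 + H**2)
h(x, o) = (160 + x)*(62/3 + o) (h(x, o) = (x + 160)*(o + 62/3) = (160 + x)*(62/3 + o))
h(101, -80 - 98) - L(-140) = (9920/3 + 160*(-80 - 98) + (62/3)*101 + (-80 - 98)*101) - (4 + (-140)**2) = (9920/3 + 160*(-178) + 6262/3 - 178*101) - (4 + 19600) = (9920/3 - 28480 + 6262/3 - 17978) - 1*19604 = -41064 - 19604 = -60668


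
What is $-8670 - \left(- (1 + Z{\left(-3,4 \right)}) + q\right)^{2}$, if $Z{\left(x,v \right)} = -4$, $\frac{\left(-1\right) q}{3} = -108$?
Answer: $-115599$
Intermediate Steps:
$q = 324$ ($q = \left(-3\right) \left(-108\right) = 324$)
$-8670 - \left(- (1 + Z{\left(-3,4 \right)}) + q\right)^{2} = -8670 - \left(- (1 - 4) + 324\right)^{2} = -8670 - \left(\left(-1\right) \left(-3\right) + 324\right)^{2} = -8670 - \left(3 + 324\right)^{2} = -8670 - 327^{2} = -8670 - 106929 = -115599$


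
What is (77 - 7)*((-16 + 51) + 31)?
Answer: 4620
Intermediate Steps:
(77 - 7)*((-16 + 51) + 31) = 70*(35 + 31) = 70*66 = 4620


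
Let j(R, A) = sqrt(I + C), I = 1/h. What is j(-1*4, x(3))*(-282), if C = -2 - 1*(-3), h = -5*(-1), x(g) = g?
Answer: -282*sqrt(30)/5 ≈ -308.92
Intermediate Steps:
h = 5
C = 1 (C = -2 + 3 = 1)
I = 1/5 ≈ 0.20000
j(R, A) = sqrt(30)/5 (j(R, A) = sqrt(1/5 + 1) = sqrt(6/5) = sqrt(30)/5)
j(-1*4, x(3))*(-282) = (sqrt(30)/5)*(-282) = -282*sqrt(30)/5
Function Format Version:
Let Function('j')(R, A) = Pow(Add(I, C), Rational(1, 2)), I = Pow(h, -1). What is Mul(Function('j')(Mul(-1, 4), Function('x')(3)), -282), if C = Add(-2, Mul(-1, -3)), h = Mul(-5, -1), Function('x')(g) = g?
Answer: Mul(Rational(-282, 5), Pow(30, Rational(1, 2))) ≈ -308.92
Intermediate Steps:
h = 5
C = 1 (C = Add(-2, 3) = 1)
I = Rational(1, 5) (I = Pow(5, -1) = Rational(1, 5) ≈ 0.20000)
Function('j')(R, A) = Mul(Rational(1, 5), Pow(30, Rational(1, 2))) (Function('j')(R, A) = Pow(Add(Rational(1, 5), 1), Rational(1, 2)) = Pow(Rational(6, 5), Rational(1, 2)) = Mul(Rational(1, 5), Pow(30, Rational(1, 2))))
Mul(Function('j')(Mul(-1, 4), Function('x')(3)), -282) = Mul(Mul(Rational(1, 5), Pow(30, Rational(1, 2))), -282) = Mul(Rational(-282, 5), Pow(30, Rational(1, 2)))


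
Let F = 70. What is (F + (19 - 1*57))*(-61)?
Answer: -1952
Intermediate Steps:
(F + (19 - 1*57))*(-61) = (70 + (19 - 1*57))*(-61) = (70 + (19 - 57))*(-61) = (70 - 38)*(-61) = 32*(-61) = -1952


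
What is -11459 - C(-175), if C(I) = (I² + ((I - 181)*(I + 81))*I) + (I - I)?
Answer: 5814116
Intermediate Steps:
C(I) = I² + I*(-181 + I)*(81 + I) (C(I) = (I² + ((-181 + I)*(81 + I))*I) + 0 = (I² + I*(-181 + I)*(81 + I)) + 0 = I² + I*(-181 + I)*(81 + I))
-11459 - C(-175) = -11459 - (-175)*(-14661 + (-175)² - 99*(-175)) = -11459 - (-175)*(-14661 + 30625 + 17325) = -11459 - (-175)*33289 = -11459 - 1*(-5825575) = -11459 + 5825575 = 5814116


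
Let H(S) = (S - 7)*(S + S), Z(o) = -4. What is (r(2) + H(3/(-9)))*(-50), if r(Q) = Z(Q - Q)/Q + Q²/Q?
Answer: -2200/9 ≈ -244.44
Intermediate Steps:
H(S) = 2*S*(-7 + S) (H(S) = (-7 + S)*(2*S) = 2*S*(-7 + S))
r(Q) = Q - 4/Q (r(Q) = -4/Q + Q²/Q = -4/Q + Q = Q - 4/Q)
(r(2) + H(3/(-9)))*(-50) = ((2 - 4/2) + 2*(3/(-9))*(-7 + 3/(-9)))*(-50) = ((2 - 4*½) + 2*(3*(-⅑))*(-7 + 3*(-⅑)))*(-50) = ((2 - 2) + 2*(-⅓)*(-7 - ⅓))*(-50) = (0 + 2*(-⅓)*(-22/3))*(-50) = (0 + 44/9)*(-50) = (44/9)*(-50) = -2200/9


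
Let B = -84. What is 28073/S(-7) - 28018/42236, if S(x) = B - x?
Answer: -593924307/1626086 ≈ -365.25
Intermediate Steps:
S(x) = -84 - x
28073/S(-7) - 28018/42236 = 28073/(-84 - 1*(-7)) - 28018/42236 = 28073/(-84 + 7) - 28018*1/42236 = 28073/(-77) - 14009/21118 = 28073*(-1/77) - 14009/21118 = -28073/77 - 14009/21118 = -593924307/1626086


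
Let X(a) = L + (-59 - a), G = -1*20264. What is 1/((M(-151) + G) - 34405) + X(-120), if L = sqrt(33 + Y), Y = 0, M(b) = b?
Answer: 3344019/54820 + sqrt(33) ≈ 66.745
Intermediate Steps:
G = -20264
L = sqrt(33) (L = sqrt(33 + 0) = sqrt(33) ≈ 5.7446)
X(a) = -59 + sqrt(33) - a (X(a) = sqrt(33) + (-59 - a) = -59 + sqrt(33) - a)
1/((M(-151) + G) - 34405) + X(-120) = 1/((-151 - 20264) - 34405) + (-59 + sqrt(33) - 1*(-120)) = 1/(-20415 - 34405) + (-59 + sqrt(33) + 120) = 1/(-54820) + (61 + sqrt(33)) = -1/54820 + (61 + sqrt(33)) = 3344019/54820 + sqrt(33)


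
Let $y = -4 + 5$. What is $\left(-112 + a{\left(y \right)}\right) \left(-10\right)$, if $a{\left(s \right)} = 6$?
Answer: $1060$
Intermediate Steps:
$y = 1$
$\left(-112 + a{\left(y \right)}\right) \left(-10\right) = \left(-112 + 6\right) \left(-10\right) = \left(-106\right) \left(-10\right) = 1060$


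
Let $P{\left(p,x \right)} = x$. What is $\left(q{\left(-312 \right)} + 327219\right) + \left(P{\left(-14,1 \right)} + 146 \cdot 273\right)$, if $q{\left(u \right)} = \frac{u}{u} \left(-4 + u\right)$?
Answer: $366762$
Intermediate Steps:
$q{\left(u \right)} = -4 + u$ ($q{\left(u \right)} = 1 \left(-4 + u\right) = -4 + u$)
$\left(q{\left(-312 \right)} + 327219\right) + \left(P{\left(-14,1 \right)} + 146 \cdot 273\right) = \left(\left(-4 - 312\right) + 327219\right) + \left(1 + 146 \cdot 273\right) = \left(-316 + 327219\right) + \left(1 + 39858\right) = 326903 + 39859 = 366762$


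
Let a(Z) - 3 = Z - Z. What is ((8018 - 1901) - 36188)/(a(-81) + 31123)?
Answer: -30071/31126 ≈ -0.96611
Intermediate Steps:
a(Z) = 3 (a(Z) = 3 + (Z - Z) = 3 + 0 = 3)
((8018 - 1901) - 36188)/(a(-81) + 31123) = ((8018 - 1901) - 36188)/(3 + 31123) = (6117 - 36188)/31126 = -30071*1/31126 = -30071/31126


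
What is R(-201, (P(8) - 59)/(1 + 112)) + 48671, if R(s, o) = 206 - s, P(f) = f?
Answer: 49078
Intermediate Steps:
R(-201, (P(8) - 59)/(1 + 112)) + 48671 = (206 - 1*(-201)) + 48671 = (206 + 201) + 48671 = 407 + 48671 = 49078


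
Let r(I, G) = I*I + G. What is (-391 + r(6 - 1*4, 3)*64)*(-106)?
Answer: -6042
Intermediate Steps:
r(I, G) = G + I² (r(I, G) = I² + G = G + I²)
(-391 + r(6 - 1*4, 3)*64)*(-106) = (-391 + (3 + (6 - 1*4)²)*64)*(-106) = (-391 + (3 + (6 - 4)²)*64)*(-106) = (-391 + (3 + 2²)*64)*(-106) = (-391 + (3 + 4)*64)*(-106) = (-391 + 7*64)*(-106) = (-391 + 448)*(-106) = 57*(-106) = -6042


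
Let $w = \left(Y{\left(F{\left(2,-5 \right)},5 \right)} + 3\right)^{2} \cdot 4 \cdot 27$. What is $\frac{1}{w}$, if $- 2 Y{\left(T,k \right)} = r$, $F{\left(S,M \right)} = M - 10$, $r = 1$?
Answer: $\frac{1}{675} \approx 0.0014815$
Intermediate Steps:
$F{\left(S,M \right)} = -10 + M$ ($F{\left(S,M \right)} = M - 10 = -10 + M$)
$Y{\left(T,k \right)} = - \frac{1}{2}$ ($Y{\left(T,k \right)} = \left(- \frac{1}{2}\right) 1 = - \frac{1}{2}$)
$w = 675$ ($w = \left(- \frac{1}{2} + 3\right)^{2} \cdot 4 \cdot 27 = \left(\frac{5}{2}\right)^{2} \cdot 108 = \frac{25}{4} \cdot 108 = 675$)
$\frac{1}{w} = \frac{1}{675}$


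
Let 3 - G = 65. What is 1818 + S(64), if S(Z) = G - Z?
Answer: 1692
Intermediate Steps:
G = -62 (G = 3 - 1*65 = 3 - 65 = -62)
S(Z) = -62 - Z
1818 + S(64) = 1818 + (-62 - 1*64) = 1818 + (-62 - 64) = 1818 - 126 = 1692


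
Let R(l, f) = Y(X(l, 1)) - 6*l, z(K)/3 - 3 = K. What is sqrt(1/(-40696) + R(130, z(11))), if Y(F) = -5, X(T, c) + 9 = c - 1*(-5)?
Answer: I*sqrt(325022276814)/20348 ≈ 28.018*I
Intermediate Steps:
z(K) = 9 + 3*K
X(T, c) = -4 + c (X(T, c) = -9 + (c - 1*(-5)) = -9 + (c + 5) = -9 + (5 + c) = -4 + c)
R(l, f) = -5 - 6*l
sqrt(1/(-40696) + R(130, z(11))) = sqrt(1/(-40696) + (-5 - 6*130)) = sqrt(-1/40696 + (-5 - 780)) = sqrt(-1/40696 - 785) = sqrt(-31946361/40696) = I*sqrt(325022276814)/20348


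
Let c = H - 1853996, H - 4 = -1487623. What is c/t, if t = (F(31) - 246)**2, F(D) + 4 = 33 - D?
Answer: -3341615/61504 ≈ -54.332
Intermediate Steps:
H = -1487619 (H = 4 - 1487623 = -1487619)
F(D) = 29 - D (F(D) = -4 + (33 - D) = 29 - D)
t = 61504 (t = ((29 - 1*31) - 246)**2 = ((29 - 31) - 246)**2 = (-2 - 246)**2 = (-248)**2 = 61504)
c = -3341615 (c = -1487619 - 1853996 = -3341615)
c/t = -3341615/61504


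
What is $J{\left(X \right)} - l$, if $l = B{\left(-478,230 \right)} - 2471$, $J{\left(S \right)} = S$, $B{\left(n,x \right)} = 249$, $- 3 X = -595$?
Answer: $\frac{7261}{3} \approx 2420.3$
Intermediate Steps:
$X = \frac{595}{3}$ ($X = \left(- \frac{1}{3}\right) \left(-595\right) = \frac{595}{3} \approx 198.33$)
$l = -2222$ ($l = 249 - 2471 = -2222$)
$J{\left(X \right)} - l = \frac{595}{3} - -2222 = \frac{595}{3} + 2222 = \frac{7261}{3}$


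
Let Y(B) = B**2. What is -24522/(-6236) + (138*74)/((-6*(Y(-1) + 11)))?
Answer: -644963/4677 ≈ -137.90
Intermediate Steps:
-24522/(-6236) + (138*74)/((-6*(Y(-1) + 11))) = -24522/(-6236) + (138*74)/((-6*((-1)**2 + 11))) = -24522*(-1/6236) + 10212/((-6*(1 + 11))) = 12261/3118 + 10212/((-6*12)) = 12261/3118 + 10212/(-72) = 12261/3118 + 10212*(-1/72) = 12261/3118 - 851/6 = -644963/4677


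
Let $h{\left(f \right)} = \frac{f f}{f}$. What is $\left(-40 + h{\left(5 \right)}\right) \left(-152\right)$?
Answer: $5320$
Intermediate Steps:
$h{\left(f \right)} = f$ ($h{\left(f \right)} = \frac{f^{2}}{f} = f$)
$\left(-40 + h{\left(5 \right)}\right) \left(-152\right) = \left(-40 + 5\right) \left(-152\right) = \left(-35\right) \left(-152\right) = 5320$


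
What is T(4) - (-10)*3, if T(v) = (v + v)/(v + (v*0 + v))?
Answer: 31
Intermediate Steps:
T(v) = 1 (T(v) = (2*v)/(v + (0 + v)) = (2*v)/(v + v) = (2*v)/((2*v)) = (2*v)*(1/(2*v)) = 1)
T(4) - (-10)*3 = 1 - (-10)*3 = 1 - 10*(-3) = 1 + 30 = 31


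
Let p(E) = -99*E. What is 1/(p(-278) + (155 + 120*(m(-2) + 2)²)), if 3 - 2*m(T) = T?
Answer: 1/30107 ≈ 3.3215e-5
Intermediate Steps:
m(T) = 3/2 - T/2
1/(p(-278) + (155 + 120*(m(-2) + 2)²)) = 1/(-99*(-278) + (155 + 120*((3/2 - ½*(-2)) + 2)²)) = 1/(27522 + (155 + 120*((3/2 + 1) + 2)²)) = 1/(27522 + (155 + 120*(5/2 + 2)²)) = 1/(27522 + (155 + 120*(9/2)²)) = 1/(27522 + (155 + 120*(81/4))) = 1/(27522 + (155 + 2430)) = 1/(27522 + 2585) = 1/30107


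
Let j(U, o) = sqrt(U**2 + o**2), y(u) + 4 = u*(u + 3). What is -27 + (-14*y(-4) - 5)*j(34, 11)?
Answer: -27 - 5*sqrt(1277) ≈ -205.68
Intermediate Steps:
y(u) = -4 + u*(3 + u) (y(u) = -4 + u*(u + 3) = -4 + u*(3 + u))
-27 + (-14*y(-4) - 5)*j(34, 11) = -27 + (-14*(-4 + (-4)**2 + 3*(-4)) - 5)*sqrt(34**2 + 11**2) = -27 + (-14*(-4 + 16 - 12) - 5)*sqrt(1156 + 121) = -27 + (-14*0 - 5)*sqrt(1277) = -27 + (0 - 5)*sqrt(1277) = -27 - 5*sqrt(1277)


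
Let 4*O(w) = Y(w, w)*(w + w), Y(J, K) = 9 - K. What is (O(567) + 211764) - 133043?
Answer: -79472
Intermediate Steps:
O(w) = w*(9 - w)/2 (O(w) = ((9 - w)*(w + w))/4 = ((9 - w)*(2*w))/4 = (2*w*(9 - w))/4 = w*(9 - w)/2)
(O(567) + 211764) - 133043 = ((1/2)*567*(9 - 1*567) + 211764) - 133043 = ((1/2)*567*(9 - 567) + 211764) - 133043 = ((1/2)*567*(-558) + 211764) - 133043 = (-158193 + 211764) - 133043 = 53571 - 133043 = -79472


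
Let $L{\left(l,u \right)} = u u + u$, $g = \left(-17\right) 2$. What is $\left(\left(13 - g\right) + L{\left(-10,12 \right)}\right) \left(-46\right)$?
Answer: $-9338$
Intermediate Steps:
$g = -34$
$L{\left(l,u \right)} = u + u^{2}$ ($L{\left(l,u \right)} = u^{2} + u = u + u^{2}$)
$\left(\left(13 - g\right) + L{\left(-10,12 \right)}\right) \left(-46\right) = \left(\left(13 - -34\right) + 12 \left(1 + 12\right)\right) \left(-46\right) = \left(\left(13 + 34\right) + 12 \cdot 13\right) \left(-46\right) = \left(47 + 156\right) \left(-46\right) = 203 \left(-46\right) = -9338$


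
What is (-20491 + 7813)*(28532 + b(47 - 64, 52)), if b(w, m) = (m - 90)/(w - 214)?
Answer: -27853270180/77 ≈ -3.6173e+8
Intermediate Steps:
b(w, m) = (-90 + m)/(-214 + w)
(-20491 + 7813)*(28532 + b(47 - 64, 52)) = (-20491 + 7813)*(28532 + (-90 + 52)/(-214 + (47 - 64))) = -12678*(28532 - 38/(-214 - 17)) = -12678*(28532 - 38/(-231)) = -12678*(28532 - 1/231*(-38)) = -12678*(28532 + 38/231) = -12678*6590930/231 = -27853270180/77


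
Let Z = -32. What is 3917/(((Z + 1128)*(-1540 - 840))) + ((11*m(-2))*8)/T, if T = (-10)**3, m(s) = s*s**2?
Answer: 45811323/65212000 ≈ 0.70250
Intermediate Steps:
m(s) = s**3
T = -1000
3917/(((Z + 1128)*(-1540 - 840))) + ((11*m(-2))*8)/T = 3917/(((-32 + 1128)*(-1540 - 840))) + ((11*(-2)**3)*8)/(-1000) = 3917/((1096*(-2380))) + ((11*(-8))*8)*(-1/1000) = 3917/(-2608480) - 88*8*(-1/1000) = 3917*(-1/2608480) - 704*(-1/1000) = -3917/2608480 + 88/125 = 45811323/65212000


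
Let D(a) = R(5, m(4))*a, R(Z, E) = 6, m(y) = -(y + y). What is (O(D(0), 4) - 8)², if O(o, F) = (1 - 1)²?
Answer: 64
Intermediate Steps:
m(y) = -2*y
D(a) = 6*a
O(o, F) = 0 (O(o, F) = 0² = 0)
(O(D(0), 4) - 8)² = (0 - 8)² = (-8)² = 64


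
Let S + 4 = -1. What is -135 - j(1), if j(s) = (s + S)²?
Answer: -151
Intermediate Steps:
S = -5 (S = -4 - 1 = -5)
j(s) = (-5 + s)² (j(s) = (s - 5)² = (-5 + s)²)
-135 - j(1) = -135 - (-5 + 1)² = -135 - 1*(-4)² = -135 - 1*16 = -135 - 16 = -151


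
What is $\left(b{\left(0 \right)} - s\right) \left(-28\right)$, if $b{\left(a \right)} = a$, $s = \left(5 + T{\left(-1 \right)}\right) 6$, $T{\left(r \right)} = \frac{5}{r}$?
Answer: $0$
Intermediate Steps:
$s = 0$ ($s = \left(5 + \frac{5}{-1}\right) 6 = \left(5 + 5 \left(-1\right)\right) 6 = \left(5 - 5\right) 6 = 0 \cdot 6 = 0$)
$\left(b{\left(0 \right)} - s\right) \left(-28\right) = \left(0 - 0\right) \left(-28\right) = \left(0 + 0\right) \left(-28\right) = 0 \left(-28\right) = 0$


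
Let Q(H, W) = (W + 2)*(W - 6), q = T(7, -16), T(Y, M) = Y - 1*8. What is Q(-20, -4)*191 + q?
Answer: 3819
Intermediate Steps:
T(Y, M) = -8 + Y (T(Y, M) = Y - 8 = -8 + Y)
q = -1 (q = -8 + 7 = -1)
Q(H, W) = (-6 + W)*(2 + W) (Q(H, W) = (2 + W)*(-6 + W) = (-6 + W)*(2 + W))
Q(-20, -4)*191 + q = (-12 + (-4)**2 - 4*(-4))*191 - 1 = (-12 + 16 + 16)*191 - 1 = 20*191 - 1 = 3820 - 1 = 3819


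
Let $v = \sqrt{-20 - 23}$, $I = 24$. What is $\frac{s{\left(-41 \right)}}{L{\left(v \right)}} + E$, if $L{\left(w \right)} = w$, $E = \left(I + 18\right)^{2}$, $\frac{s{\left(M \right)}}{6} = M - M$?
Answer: $1764$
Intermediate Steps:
$s{\left(M \right)} = 0$ ($s{\left(M \right)} = 6 \left(M - M\right) = 6 \cdot 0 = 0$)
$E = 1764$ ($E = \left(24 + 18\right)^{2} = 42^{2} = 1764$)
$v = i \sqrt{43}$ ($v = \sqrt{-43} = i \sqrt{43} \approx 6.5574 i$)
$\frac{s{\left(-41 \right)}}{L{\left(v \right)}} + E = \frac{0}{i \sqrt{43}} + 1764 = 0 \left(- \frac{i \sqrt{43}}{43}\right) + 1764 = 0 + 1764 = 1764$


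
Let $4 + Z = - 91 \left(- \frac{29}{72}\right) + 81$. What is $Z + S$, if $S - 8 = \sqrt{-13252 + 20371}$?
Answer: $\frac{8759}{72} + 3 \sqrt{791} \approx 206.03$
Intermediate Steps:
$Z = \frac{8183}{72}$ ($Z = -4 + \left(- 91 \left(- \frac{29}{72}\right) + 81\right) = -4 + \left(- 91 \left(\left(-29\right) \frac{1}{72}\right) + 81\right) = -4 + \left(\left(-91\right) \left(- \frac{29}{72}\right) + 81\right) = -4 + \left(\frac{2639}{72} + 81\right) = -4 + \frac{8471}{72} = \frac{8183}{72} \approx 113.65$)
$S = 8 + 3 \sqrt{791}$ ($S = 8 + \sqrt{-13252 + 20371} = 8 + \sqrt{7119} = 8 + 3 \sqrt{791} \approx 92.374$)
$Z + S = \frac{8183}{72} + \left(8 + 3 \sqrt{791}\right) = \frac{8759}{72} + 3 \sqrt{791}$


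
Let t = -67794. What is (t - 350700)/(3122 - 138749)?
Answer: 139498/45209 ≈ 3.0856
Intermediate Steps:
(t - 350700)/(3122 - 138749) = (-67794 - 350700)/(3122 - 138749) = -418494/(-135627) = -418494*(-1/135627) = 139498/45209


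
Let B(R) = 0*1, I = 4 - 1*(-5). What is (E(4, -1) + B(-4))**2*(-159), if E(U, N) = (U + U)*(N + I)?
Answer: -651264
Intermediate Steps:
I = 9 (I = 4 + 5 = 9)
B(R) = 0
E(U, N) = 2*U*(9 + N) (E(U, N) = (U + U)*(N + 9) = (2*U)*(9 + N) = 2*U*(9 + N))
(E(4, -1) + B(-4))**2*(-159) = (2*4*(9 - 1) + 0)**2*(-159) = (2*4*8 + 0)**2*(-159) = (64 + 0)**2*(-159) = 64**2*(-159) = 4096*(-159) = -651264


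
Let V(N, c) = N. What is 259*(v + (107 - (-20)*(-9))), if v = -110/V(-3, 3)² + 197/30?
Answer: -1833461/90 ≈ -20372.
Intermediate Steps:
v = -509/90 (v = -110/((-3)²) + 197/30 = -110/9 + 197*(1/30) = -110*⅑ + 197/30 = -110/9 + 197/30 = -509/90 ≈ -5.6556)
259*(v + (107 - (-20)*(-9))) = 259*(-509/90 + (107 - (-20)*(-9))) = 259*(-509/90 + (107 - 1*180)) = 259*(-509/90 + (107 - 180)) = 259*(-509/90 - 73) = 259*(-7079/90) = -1833461/90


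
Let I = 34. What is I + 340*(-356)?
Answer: -121006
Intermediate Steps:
I + 340*(-356) = 34 + 340*(-356) = 34 - 121040 = -121006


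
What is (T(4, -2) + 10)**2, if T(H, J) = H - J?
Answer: 256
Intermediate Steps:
(T(4, -2) + 10)**2 = ((4 - 1*(-2)) + 10)**2 = ((4 + 2) + 10)**2 = (6 + 10)**2 = 16**2 = 256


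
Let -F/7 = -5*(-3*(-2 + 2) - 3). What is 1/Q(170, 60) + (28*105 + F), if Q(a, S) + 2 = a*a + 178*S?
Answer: 112203631/39578 ≈ 2835.0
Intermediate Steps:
F = -105 (F = -(-35)*(-3*(-2 + 2) - 3) = -(-35)*(-3*0 - 3) = -(-35)*(0 - 3) = -(-35)*(-3) = -7*15 = -105)
Q(a, S) = -2 + a² + 178*S (Q(a, S) = -2 + (a*a + 178*S) = -2 + (a² + 178*S) = -2 + a² + 178*S)
1/Q(170, 60) + (28*105 + F) = 1/(-2 + 170² + 178*60) + (28*105 - 105) = 1/(-2 + 28900 + 10680) + (2940 - 105) = 1/39578 + 2835 = 112203631/39578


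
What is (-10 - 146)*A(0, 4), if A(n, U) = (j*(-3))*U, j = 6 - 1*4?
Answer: 3744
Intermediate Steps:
j = 2 (j = 6 - 4 = 2)
A(n, U) = -6*U (A(n, U) = (2*(-3))*U = -6*U)
(-10 - 146)*A(0, 4) = (-10 - 146)*(-6*4) = -156*(-24) = 3744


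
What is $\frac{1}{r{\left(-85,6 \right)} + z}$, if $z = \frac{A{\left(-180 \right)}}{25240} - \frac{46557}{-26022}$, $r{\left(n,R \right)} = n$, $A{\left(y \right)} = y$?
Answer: $- \frac{2736647}{227738267} \approx -0.012017$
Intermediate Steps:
$z = \frac{4876728}{2736647}$ ($z = - \frac{180}{25240} - \frac{46557}{-26022} = \left(-180\right) \frac{1}{25240} - - \frac{15519}{8674} = - \frac{9}{1262} + \frac{15519}{8674} = \frac{4876728}{2736647} \approx 1.782$)
$\frac{1}{r{\left(-85,6 \right)} + z} = \frac{1}{-85 + \frac{4876728}{2736647}} = \frac{1}{- \frac{227738267}{2736647}} = - \frac{2736647}{227738267}$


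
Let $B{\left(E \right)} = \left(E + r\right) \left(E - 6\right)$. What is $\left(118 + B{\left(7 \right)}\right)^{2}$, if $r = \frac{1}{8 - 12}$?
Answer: $\frac{249001}{16} \approx 15563.0$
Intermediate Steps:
$r = - \frac{1}{4}$ ($r = \frac{1}{-4} = - \frac{1}{4} \approx -0.25$)
$B{\left(E \right)} = \left(-6 + E\right) \left(- \frac{1}{4} + E\right)$ ($B{\left(E \right)} = \left(E - \frac{1}{4}\right) \left(E - 6\right) = \left(- \frac{1}{4} + E\right) \left(-6 + E\right) = \left(-6 + E\right) \left(- \frac{1}{4} + E\right)$)
$\left(118 + B{\left(7 \right)}\right)^{2} = \left(118 + \left(\frac{3}{2} + 7^{2} - \frac{175}{4}\right)\right)^{2} = \left(118 + \left(\frac{3}{2} + 49 - \frac{175}{4}\right)\right)^{2} = \left(118 + \frac{27}{4}\right)^{2} = \left(\frac{499}{4}\right)^{2} = \frac{249001}{16}$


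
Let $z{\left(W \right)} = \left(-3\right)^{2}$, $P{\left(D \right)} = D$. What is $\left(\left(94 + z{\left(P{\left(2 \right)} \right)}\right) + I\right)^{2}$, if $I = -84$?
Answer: $361$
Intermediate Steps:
$z{\left(W \right)} = 9$
$\left(\left(94 + z{\left(P{\left(2 \right)} \right)}\right) + I\right)^{2} = \left(\left(94 + 9\right) - 84\right)^{2} = \left(103 - 84\right)^{2} = 19^{2} = 361$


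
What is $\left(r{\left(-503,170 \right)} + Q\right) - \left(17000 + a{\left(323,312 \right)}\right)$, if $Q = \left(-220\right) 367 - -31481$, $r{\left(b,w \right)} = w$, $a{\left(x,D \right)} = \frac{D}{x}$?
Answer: $- \frac{21347059}{323} \approx -66090.0$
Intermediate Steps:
$Q = -49259$ ($Q = -80740 + 31481 = -49259$)
$\left(r{\left(-503,170 \right)} + Q\right) - \left(17000 + a{\left(323,312 \right)}\right) = \left(170 - 49259\right) - \left(17000 + \frac{312}{323}\right) = -49089 - \left(17000 + 312 \cdot \frac{1}{323}\right) = -49089 - \frac{5491312}{323} = - \frac{21347059}{323}$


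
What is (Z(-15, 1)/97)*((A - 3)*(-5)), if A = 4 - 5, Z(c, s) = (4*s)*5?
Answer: 400/97 ≈ 4.1237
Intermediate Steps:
Z(c, s) = 20*s
A = -1
(Z(-15, 1)/97)*((A - 3)*(-5)) = ((20*1)/97)*((-1 - 3)*(-5)) = (20*(1/97))*(-4*(-5)) = (20/97)*20 = 400/97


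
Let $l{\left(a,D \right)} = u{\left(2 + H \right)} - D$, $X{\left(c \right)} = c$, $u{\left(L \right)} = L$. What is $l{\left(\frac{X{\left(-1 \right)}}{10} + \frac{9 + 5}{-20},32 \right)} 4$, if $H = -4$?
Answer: $-136$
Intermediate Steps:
$l{\left(a,D \right)} = -2 - D$ ($l{\left(a,D \right)} = \left(2 - 4\right) - D = -2 - D$)
$l{\left(\frac{X{\left(-1 \right)}}{10} + \frac{9 + 5}{-20},32 \right)} 4 = \left(-2 - 32\right) 4 = \left(-34\right) 4 = -136$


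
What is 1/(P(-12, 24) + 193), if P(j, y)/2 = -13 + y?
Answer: 1/215 ≈ 0.0046512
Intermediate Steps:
P(j, y) = -26 + 2*y (P(j, y) = 2*(-13 + y) = -26 + 2*y)
1/(P(-12, 24) + 193) = 1/((-26 + 2*24) + 193) = 1/((-26 + 48) + 193) = 1/(22 + 193) = 1/215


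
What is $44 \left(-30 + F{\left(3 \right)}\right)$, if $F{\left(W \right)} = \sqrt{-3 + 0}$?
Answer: $-1320 + 44 i \sqrt{3} \approx -1320.0 + 76.21 i$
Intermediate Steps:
$F{\left(W \right)} = i \sqrt{3}$ ($F{\left(W \right)} = \sqrt{-3} = i \sqrt{3}$)
$44 \left(-30 + F{\left(3 \right)}\right) = 44 \left(-30 + i \sqrt{3}\right) = -1320 + 44 i \sqrt{3}$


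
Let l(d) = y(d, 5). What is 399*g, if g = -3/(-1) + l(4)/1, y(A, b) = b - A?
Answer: 1596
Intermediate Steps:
l(d) = 5 - d
g = 4 (g = -3/(-1) + (5 - 1*4)/1 = -3*(-1) + (5 - 4)*1 = 3 + 1*1 = 3 + 1 = 4)
399*g = 399*4 = 1596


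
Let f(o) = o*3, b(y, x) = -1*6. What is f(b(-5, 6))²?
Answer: 324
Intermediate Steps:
b(y, x) = -6
f(o) = 3*o
f(b(-5, 6))² = (3*(-6))² = (-18)² = 324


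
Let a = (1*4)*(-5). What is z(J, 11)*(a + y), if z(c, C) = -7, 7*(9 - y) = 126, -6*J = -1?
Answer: 203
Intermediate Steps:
J = ⅙ (J = -⅙*(-1) = ⅙ ≈ 0.16667)
y = -9 (y = 9 - ⅐*126 = 9 - 18 = -9)
a = -20 (a = 4*(-5) = -20)
z(J, 11)*(a + y) = -7*(-20 - 9) = -7*(-29) = 203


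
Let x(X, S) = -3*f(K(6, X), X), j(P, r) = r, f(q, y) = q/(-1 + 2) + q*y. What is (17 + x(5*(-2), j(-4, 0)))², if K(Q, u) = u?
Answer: 64009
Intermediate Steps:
f(q, y) = q + q*y (f(q, y) = q/1 + q*y = 1*q + q*y = q + q*y)
x(X, S) = -3*X*(1 + X)
(17 + x(5*(-2), j(-4, 0)))² = (17 - 3*5*(-2)*(1 + 5*(-2)))² = (17 - 3*(-10)*(1 - 10))² = (17 - 3*(-10)*(-9))² = (17 - 270)² = (-253)² = 64009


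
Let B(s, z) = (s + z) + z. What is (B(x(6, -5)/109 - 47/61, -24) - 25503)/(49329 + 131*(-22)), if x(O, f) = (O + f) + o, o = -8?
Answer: -169894149/308826103 ≈ -0.55013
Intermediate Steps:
x(O, f) = -8 + O + f (x(O, f) = (O + f) - 8 = -8 + O + f)
B(s, z) = s + 2*z
(B(x(6, -5)/109 - 47/61, -24) - 25503)/(49329 + 131*(-22)) = ((((-8 + 6 - 5)/109 - 47/61) + 2*(-24)) - 25503)/(49329 + 131*(-22)) = (((-7*1/109 - 47*1/61) - 48) - 25503)/(49329 - 2882) = (((-7/109 - 47/61) - 48) - 25503)/46447 = ((-5550/6649 - 48) - 25503)*(1/46447) = (-324702/6649 - 25503)*(1/46447) = -169894149/6649*1/46447 = -169894149/308826103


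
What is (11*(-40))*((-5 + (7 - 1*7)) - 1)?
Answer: 2640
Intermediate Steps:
(11*(-40))*((-5 + (7 - 1*7)) - 1) = -440*((-5 + (7 - 7)) - 1) = -440*((-5 + 0) - 1) = -440*(-5 - 1) = -440*(-6) = 2640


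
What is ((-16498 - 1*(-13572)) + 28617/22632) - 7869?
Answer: -81427941/7544 ≈ -10794.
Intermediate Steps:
((-16498 - 1*(-13572)) + 28617/22632) - 7869 = ((-16498 + 13572) + 28617*(1/22632)) - 7869 = (-2926 + 9539/7544) - 7869 = -22064205/7544 - 7869 = -81427941/7544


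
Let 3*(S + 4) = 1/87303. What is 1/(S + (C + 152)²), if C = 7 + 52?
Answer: 261909/11659402954 ≈ 2.2463e-5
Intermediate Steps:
S = -1047635/261909 (S = -4 + (⅓)/87303 = -4 + (⅓)*(1/87303) = -4 + 1/261909 = -1047635/261909 ≈ -4.0000)
C = 59
1/(S + (C + 152)²) = 1/(-1047635/261909 + (59 + 152)²) = 1/(-1047635/261909 + 211²) = 1/(-1047635/261909 + 44521) = 1/(11659402954/261909) = 261909/11659402954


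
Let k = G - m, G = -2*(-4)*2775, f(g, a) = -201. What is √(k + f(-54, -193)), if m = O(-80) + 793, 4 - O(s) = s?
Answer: √21122 ≈ 145.33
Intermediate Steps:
O(s) = 4 - s
G = 22200 (G = 8*2775 = 22200)
m = 877 (m = (4 - 1*(-80)) + 793 = (4 + 80) + 793 = 84 + 793 = 877)
k = 21323 (k = 22200 - 1*877 = 22200 - 877 = 21323)
√(k + f(-54, -193)) = √(21323 - 201) = √21122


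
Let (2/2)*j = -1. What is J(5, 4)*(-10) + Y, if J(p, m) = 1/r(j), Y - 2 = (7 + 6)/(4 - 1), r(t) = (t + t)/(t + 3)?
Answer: 49/3 ≈ 16.333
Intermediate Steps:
j = -1
r(t) = 2*t/(3 + t) (r(t) = (2*t)/(3 + t) = 2*t/(3 + t))
Y = 19/3 (Y = 2 + (7 + 6)/(4 - 1) = 2 + 13/3 = 19/3 ≈ 6.3333)
J(p, m) = -1 (J(p, m) = 1/(2*(-1)/(3 - 1)) = 1/(2*(-1)/2) = 1/(2*(-1)*(½)) = 1/(-1) = -1)
J(5, 4)*(-10) + Y = -1*(-10) + 19/3 = 10 + 19/3 = 49/3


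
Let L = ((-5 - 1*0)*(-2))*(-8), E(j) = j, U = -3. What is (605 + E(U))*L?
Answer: -48160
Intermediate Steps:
L = -80 (L = ((-5 + 0)*(-2))*(-8) = -5*(-2)*(-8) = 10*(-8) = -80)
(605 + E(U))*L = (605 - 3)*(-80) = 602*(-80) = -48160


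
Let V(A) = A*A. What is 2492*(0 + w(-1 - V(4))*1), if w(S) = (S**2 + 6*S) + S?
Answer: 423640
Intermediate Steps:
V(A) = A**2
w(S) = S**2 + 7*S
2492*(0 + w(-1 - V(4))*1) = 2492*(0 + ((-1 - 1*4**2)*(7 + (-1 - 1*4**2)))*1) = 2492*(0 + ((-1 - 1*16)*(7 + (-1 - 1*16)))*1) = 2492*(0 + ((-1 - 16)*(7 + (-1 - 16)))*1) = 2492*(0 - 17*(7 - 17)*1) = 2492*(0 - 17*(-10)*1) = 2492*(0 + 170*1) = 2492*(0 + 170) = 2492*170 = 423640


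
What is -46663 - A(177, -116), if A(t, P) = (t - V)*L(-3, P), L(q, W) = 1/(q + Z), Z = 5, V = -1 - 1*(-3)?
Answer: -93501/2 ≈ -46751.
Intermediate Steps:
V = 2 (V = -1 + 3 = 2)
L(q, W) = 1/(5 + q) (L(q, W) = 1/(q + 5) = 1/(5 + q))
A(t, P) = -1 + t/2 (A(t, P) = (t - 1*2)/(5 - 3) = (t - 2)/2 = (-2 + t)*(½) = -1 + t/2)
-46663 - A(177, -116) = -46663 - (-1 + (½)*177) = -46663 - (-1 + 177/2) = -46663 - 1*175/2 = -46663 - 175/2 = -93501/2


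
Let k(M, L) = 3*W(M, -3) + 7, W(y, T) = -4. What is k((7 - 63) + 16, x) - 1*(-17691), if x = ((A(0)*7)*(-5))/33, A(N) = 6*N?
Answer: 17686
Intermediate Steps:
x = 0 (x = (((6*0)*7)*(-5))/33 = ((0*7)*(-5))*(1/33) = (0*(-5))*(1/33) = 0*(1/33) = 0)
k(M, L) = -5 (k(M, L) = 3*(-4) + 7 = -12 + 7 = -5)
k((7 - 63) + 16, x) - 1*(-17691) = -5 - 1*(-17691) = -5 + 17691 = 17686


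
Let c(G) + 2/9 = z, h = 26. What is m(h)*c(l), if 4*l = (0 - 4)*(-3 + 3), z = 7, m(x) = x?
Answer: 1586/9 ≈ 176.22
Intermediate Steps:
l = 0 (l = ((0 - 4)*(-3 + 3))/4 = (-4*0)/4 = (¼)*0 = 0)
c(G) = 61/9 (c(G) = -2/9 + 7 = 61/9)
m(h)*c(l) = 26*(61/9) = 1586/9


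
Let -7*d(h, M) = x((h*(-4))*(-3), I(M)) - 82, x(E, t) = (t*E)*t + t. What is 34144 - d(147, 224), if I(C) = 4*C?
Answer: 1416407246/7 ≈ 2.0234e+8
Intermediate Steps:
x(E, t) = t + E*t**2 (x(E, t) = (E*t)*t + t = E*t**2 + t = t + E*t**2)
d(h, M) = 82/7 - 4*M*(1 + 48*M*h)/7 (d(h, M) = -((4*M)*(1 + ((h*(-4))*(-3))*(4*M)) - 82)/7 = -((4*M)*(1 + (-4*h*(-3))*(4*M)) - 82)/7 = -((4*M)*(1 + (12*h)*(4*M)) - 82)/7 = -((4*M)*(1 + 48*M*h) - 82)/7 = -(4*M*(1 + 48*M*h) - 82)/7 = -(-82 + 4*M*(1 + 48*M*h))/7 = 82/7 - 4*M*(1 + 48*M*h)/7)
34144 - d(147, 224) = 34144 - (82/7 - 4/7*224*(1 + 48*224*147)) = 34144 - (82/7 - 4/7*224*(1 + 1580544)) = 34144 - (82/7 - 4/7*224*1580545) = 34144 - (82/7 - 202309760) = 34144 - 1*(-1416168238/7) = 34144 + 1416168238/7 = 1416407246/7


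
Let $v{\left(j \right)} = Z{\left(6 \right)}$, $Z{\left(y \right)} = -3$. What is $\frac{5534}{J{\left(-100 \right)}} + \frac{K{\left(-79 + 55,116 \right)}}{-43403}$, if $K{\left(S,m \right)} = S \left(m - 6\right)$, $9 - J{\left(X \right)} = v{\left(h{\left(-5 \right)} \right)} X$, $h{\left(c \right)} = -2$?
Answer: $- \frac{239423962}{12630273} \approx -18.956$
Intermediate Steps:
$v{\left(j \right)} = -3$
$J{\left(X \right)} = 9 + 3 X$ ($J{\left(X \right)} = 9 - - 3 X = 9 + 3 X$)
$K{\left(S,m \right)} = S \left(-6 + m\right)$
$\frac{5534}{J{\left(-100 \right)}} + \frac{K{\left(-79 + 55,116 \right)}}{-43403} = \frac{5534}{9 + 3 \left(-100\right)} + \frac{\left(-79 + 55\right) \left(-6 + 116\right)}{-43403} = \frac{5534}{9 - 300} + \left(-24\right) 110 \left(- \frac{1}{43403}\right) = \frac{5534}{-291} - - \frac{2640}{43403} = 5534 \left(- \frac{1}{291}\right) + \frac{2640}{43403} = - \frac{5534}{291} + \frac{2640}{43403} = - \frac{239423962}{12630273}$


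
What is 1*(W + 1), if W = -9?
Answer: -8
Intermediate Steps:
1*(W + 1) = 1*(-9 + 1) = 1*(-8) = -8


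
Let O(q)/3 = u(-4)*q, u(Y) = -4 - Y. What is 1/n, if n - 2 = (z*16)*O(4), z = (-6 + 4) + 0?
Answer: 1/2 ≈ 0.50000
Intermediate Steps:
O(q) = 0 (O(q) = 3*((-4 - 1*(-4))*q) = 3*((-4 + 4)*q) = 3*(0*q) = 3*0 = 0)
z = -2 (z = -2 + 0 = -2)
n = 2 (n = 2 - 2*16*0 = 2 - 32*0 = 2 + 0 = 2)
1/n = 1/2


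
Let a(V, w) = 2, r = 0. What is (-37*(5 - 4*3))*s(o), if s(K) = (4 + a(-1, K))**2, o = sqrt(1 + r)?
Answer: 9324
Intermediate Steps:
o = 1 (o = sqrt(1 + 0) = sqrt(1) = 1)
s(K) = 36 (s(K) = (4 + 2)**2 = 6**2 = 36)
(-37*(5 - 4*3))*s(o) = -37*(5 - 4*3)*36 = -37*(5 - 12)*36 = -37*(-7)*36 = 259*36 = 9324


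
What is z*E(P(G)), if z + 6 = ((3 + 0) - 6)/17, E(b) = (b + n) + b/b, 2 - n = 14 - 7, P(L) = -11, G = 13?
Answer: 1575/17 ≈ 92.647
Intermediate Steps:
n = -5 (n = 2 - (14 - 7) = 2 - 1*7 = 2 - 7 = -5)
E(b) = -4 + b (E(b) = (b - 5) + b/b = (-5 + b) + 1 = -4 + b)
z = -105/17 (z = -6 + ((3 + 0) - 6)/17 = -6 + (3 - 6)*(1/17) = -6 - 3*1/17 = -6 - 3/17 = -105/17 ≈ -6.1765)
z*E(P(G)) = -105*(-4 - 11)/17 = -105/17*(-15) = 1575/17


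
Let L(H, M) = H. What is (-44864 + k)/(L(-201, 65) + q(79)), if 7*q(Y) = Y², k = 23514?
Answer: -74725/2417 ≈ -30.916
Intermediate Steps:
q(Y) = Y²/7
(-44864 + k)/(L(-201, 65) + q(79)) = (-44864 + 23514)/(-201 + (⅐)*79²) = -21350/(-201 + (⅐)*6241) = -21350/(-201 + 6241/7) = -21350/4834/7 = -21350*7/4834 = -74725/2417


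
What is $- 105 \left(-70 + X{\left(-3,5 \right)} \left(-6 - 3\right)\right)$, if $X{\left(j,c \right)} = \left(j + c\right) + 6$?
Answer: $14910$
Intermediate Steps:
$X{\left(j,c \right)} = 6 + c + j$ ($X{\left(j,c \right)} = \left(c + j\right) + 6 = 6 + c + j$)
$- 105 \left(-70 + X{\left(-3,5 \right)} \left(-6 - 3\right)\right) = - 105 \left(-70 + \left(6 + 5 - 3\right) \left(-6 - 3\right)\right) = - 105 \left(-70 + 8 \left(-9\right)\right) = - 105 \left(-70 - 72\right) = \left(-105\right) \left(-142\right) = 14910$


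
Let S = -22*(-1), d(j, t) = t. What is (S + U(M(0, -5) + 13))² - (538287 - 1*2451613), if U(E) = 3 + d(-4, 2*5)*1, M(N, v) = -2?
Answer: 1914551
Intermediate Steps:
U(E) = 13 (U(E) = 3 + (2*5)*1 = 3 + 10*1 = 3 + 10 = 13)
S = 22
(S + U(M(0, -5) + 13))² - (538287 - 1*2451613) = (22 + 13)² - (538287 - 1*2451613) = 35² - (538287 - 2451613) = 1225 - 1*(-1913326) = 1225 + 1913326 = 1914551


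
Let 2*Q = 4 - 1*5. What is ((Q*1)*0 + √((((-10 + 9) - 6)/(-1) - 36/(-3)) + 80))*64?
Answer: 192*√11 ≈ 636.79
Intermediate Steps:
Q = -½ (Q = (4 - 1*5)/2 = (4 - 5)/2 = (½)*(-1) = -½ ≈ -0.50000)
((Q*1)*0 + √((((-10 + 9) - 6)/(-1) - 36/(-3)) + 80))*64 = (-½*1*0 + √((((-10 + 9) - 6)/(-1) - 36/(-3)) + 80))*64 = (-½*0 + √(((-1 - 6)*(-1) - 36*(-⅓)) + 80))*64 = (0 + √((-7*(-1) + 12) + 80))*64 = (0 + √((7 + 12) + 80))*64 = (0 + √(19 + 80))*64 = (0 + √99)*64 = (0 + 3*√11)*64 = (3*√11)*64 = 192*√11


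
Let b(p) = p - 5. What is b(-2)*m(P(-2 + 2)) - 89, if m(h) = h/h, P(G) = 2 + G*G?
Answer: -96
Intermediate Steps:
P(G) = 2 + G**2
b(p) = -5 + p
m(h) = 1
b(-2)*m(P(-2 + 2)) - 89 = (-5 - 2)*1 - 89 = -7*1 - 89 = -7 - 89 = -96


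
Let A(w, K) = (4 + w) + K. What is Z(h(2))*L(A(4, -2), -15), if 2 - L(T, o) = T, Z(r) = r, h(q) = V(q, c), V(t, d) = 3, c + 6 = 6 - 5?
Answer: -12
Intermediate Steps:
A(w, K) = 4 + K + w
c = -5 (c = -6 + (6 - 5) = -6 + 1 = -5)
h(q) = 3
L(T, o) = 2 - T
Z(h(2))*L(A(4, -2), -15) = 3*(2 - (4 - 2 + 4)) = 3*(2 - 1*6) = 3*(2 - 6) = 3*(-4) = -12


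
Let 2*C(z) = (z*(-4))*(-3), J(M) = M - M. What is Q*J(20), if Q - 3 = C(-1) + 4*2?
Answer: 0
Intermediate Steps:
J(M) = 0
C(z) = 6*z (C(z) = ((z*(-4))*(-3))/2 = (-4*z*(-3))/2 = (12*z)/2 = 6*z)
Q = 5 (Q = 3 + (6*(-1) + 4*2) = 3 + (-6 + 8) = 3 + 2 = 5)
Q*J(20) = 5*0 = 0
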